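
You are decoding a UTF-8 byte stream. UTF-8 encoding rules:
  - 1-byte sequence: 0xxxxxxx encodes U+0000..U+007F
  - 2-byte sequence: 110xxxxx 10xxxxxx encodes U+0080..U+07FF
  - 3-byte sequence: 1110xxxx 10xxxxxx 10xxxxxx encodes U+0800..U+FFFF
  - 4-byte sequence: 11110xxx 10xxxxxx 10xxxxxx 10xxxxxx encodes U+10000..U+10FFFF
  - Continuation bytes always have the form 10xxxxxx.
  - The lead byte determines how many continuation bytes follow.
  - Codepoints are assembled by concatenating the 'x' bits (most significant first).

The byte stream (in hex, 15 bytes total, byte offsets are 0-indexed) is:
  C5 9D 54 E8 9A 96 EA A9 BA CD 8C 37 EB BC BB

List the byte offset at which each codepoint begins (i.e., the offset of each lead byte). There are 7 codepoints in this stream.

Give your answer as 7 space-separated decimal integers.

Byte[0]=C5: 2-byte lead, need 1 cont bytes. acc=0x5
Byte[1]=9D: continuation. acc=(acc<<6)|0x1D=0x15D
Completed: cp=U+015D (starts at byte 0)
Byte[2]=54: 1-byte ASCII. cp=U+0054
Byte[3]=E8: 3-byte lead, need 2 cont bytes. acc=0x8
Byte[4]=9A: continuation. acc=(acc<<6)|0x1A=0x21A
Byte[5]=96: continuation. acc=(acc<<6)|0x16=0x8696
Completed: cp=U+8696 (starts at byte 3)
Byte[6]=EA: 3-byte lead, need 2 cont bytes. acc=0xA
Byte[7]=A9: continuation. acc=(acc<<6)|0x29=0x2A9
Byte[8]=BA: continuation. acc=(acc<<6)|0x3A=0xAA7A
Completed: cp=U+AA7A (starts at byte 6)
Byte[9]=CD: 2-byte lead, need 1 cont bytes. acc=0xD
Byte[10]=8C: continuation. acc=(acc<<6)|0x0C=0x34C
Completed: cp=U+034C (starts at byte 9)
Byte[11]=37: 1-byte ASCII. cp=U+0037
Byte[12]=EB: 3-byte lead, need 2 cont bytes. acc=0xB
Byte[13]=BC: continuation. acc=(acc<<6)|0x3C=0x2FC
Byte[14]=BB: continuation. acc=(acc<<6)|0x3B=0xBF3B
Completed: cp=U+BF3B (starts at byte 12)

Answer: 0 2 3 6 9 11 12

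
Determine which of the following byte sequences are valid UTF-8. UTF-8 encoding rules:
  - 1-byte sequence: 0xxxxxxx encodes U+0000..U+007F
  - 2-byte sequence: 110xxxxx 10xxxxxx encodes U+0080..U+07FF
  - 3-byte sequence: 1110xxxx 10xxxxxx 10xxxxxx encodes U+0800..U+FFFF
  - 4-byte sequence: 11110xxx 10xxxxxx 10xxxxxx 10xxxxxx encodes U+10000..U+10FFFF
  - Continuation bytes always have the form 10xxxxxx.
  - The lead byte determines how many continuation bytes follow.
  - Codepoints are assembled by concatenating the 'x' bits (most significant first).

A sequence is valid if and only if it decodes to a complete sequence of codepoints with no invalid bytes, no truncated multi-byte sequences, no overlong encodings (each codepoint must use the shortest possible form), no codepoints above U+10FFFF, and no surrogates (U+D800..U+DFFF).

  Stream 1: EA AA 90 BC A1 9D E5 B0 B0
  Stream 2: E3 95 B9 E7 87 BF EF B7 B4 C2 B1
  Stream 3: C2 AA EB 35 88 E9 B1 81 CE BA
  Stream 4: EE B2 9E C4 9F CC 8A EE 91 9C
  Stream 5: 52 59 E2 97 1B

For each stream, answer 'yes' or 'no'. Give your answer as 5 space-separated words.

Answer: no yes no yes no

Derivation:
Stream 1: error at byte offset 3. INVALID
Stream 2: decodes cleanly. VALID
Stream 3: error at byte offset 3. INVALID
Stream 4: decodes cleanly. VALID
Stream 5: error at byte offset 4. INVALID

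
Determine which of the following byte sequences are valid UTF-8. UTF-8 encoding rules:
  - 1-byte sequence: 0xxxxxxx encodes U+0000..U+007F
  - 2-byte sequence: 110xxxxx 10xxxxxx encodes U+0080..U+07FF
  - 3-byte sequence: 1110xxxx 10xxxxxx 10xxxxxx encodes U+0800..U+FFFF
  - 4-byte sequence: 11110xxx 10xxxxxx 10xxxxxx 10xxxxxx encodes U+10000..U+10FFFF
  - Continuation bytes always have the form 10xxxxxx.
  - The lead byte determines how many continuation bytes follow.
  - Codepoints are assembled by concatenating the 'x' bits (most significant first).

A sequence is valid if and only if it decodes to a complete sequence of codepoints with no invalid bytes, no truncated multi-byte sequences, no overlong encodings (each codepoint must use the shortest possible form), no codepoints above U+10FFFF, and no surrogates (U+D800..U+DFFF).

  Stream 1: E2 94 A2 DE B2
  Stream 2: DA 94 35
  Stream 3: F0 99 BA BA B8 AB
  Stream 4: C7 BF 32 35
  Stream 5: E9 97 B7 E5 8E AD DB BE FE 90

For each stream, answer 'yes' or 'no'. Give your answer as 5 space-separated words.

Answer: yes yes no yes no

Derivation:
Stream 1: decodes cleanly. VALID
Stream 2: decodes cleanly. VALID
Stream 3: error at byte offset 4. INVALID
Stream 4: decodes cleanly. VALID
Stream 5: error at byte offset 8. INVALID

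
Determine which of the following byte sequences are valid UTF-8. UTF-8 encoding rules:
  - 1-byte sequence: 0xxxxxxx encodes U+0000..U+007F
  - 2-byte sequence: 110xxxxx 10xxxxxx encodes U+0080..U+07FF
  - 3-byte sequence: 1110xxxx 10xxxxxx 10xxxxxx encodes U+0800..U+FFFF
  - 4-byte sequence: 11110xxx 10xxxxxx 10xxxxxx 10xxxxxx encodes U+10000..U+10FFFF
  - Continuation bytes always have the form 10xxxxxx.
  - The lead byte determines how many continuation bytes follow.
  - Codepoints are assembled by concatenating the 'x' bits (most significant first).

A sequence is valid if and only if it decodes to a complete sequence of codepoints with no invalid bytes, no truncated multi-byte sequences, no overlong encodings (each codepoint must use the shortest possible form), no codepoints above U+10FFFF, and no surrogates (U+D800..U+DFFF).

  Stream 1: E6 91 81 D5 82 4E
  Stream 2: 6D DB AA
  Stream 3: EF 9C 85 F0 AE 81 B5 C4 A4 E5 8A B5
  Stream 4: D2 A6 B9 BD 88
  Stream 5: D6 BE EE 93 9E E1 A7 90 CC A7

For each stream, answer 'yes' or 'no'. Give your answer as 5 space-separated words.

Stream 1: decodes cleanly. VALID
Stream 2: decodes cleanly. VALID
Stream 3: decodes cleanly. VALID
Stream 4: error at byte offset 2. INVALID
Stream 5: decodes cleanly. VALID

Answer: yes yes yes no yes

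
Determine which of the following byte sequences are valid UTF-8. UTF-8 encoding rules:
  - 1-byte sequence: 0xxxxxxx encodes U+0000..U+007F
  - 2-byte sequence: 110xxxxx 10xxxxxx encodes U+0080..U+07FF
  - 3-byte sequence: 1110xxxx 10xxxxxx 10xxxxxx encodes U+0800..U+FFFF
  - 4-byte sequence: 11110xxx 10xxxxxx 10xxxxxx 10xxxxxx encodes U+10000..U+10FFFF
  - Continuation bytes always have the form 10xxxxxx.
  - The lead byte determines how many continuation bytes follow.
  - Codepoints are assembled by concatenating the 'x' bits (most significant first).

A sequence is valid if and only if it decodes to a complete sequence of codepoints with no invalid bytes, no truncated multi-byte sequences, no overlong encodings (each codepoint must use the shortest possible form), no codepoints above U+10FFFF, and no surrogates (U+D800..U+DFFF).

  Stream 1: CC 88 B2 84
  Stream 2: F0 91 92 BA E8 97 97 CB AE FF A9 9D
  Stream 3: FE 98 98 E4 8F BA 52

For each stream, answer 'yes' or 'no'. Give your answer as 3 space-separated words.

Stream 1: error at byte offset 2. INVALID
Stream 2: error at byte offset 9. INVALID
Stream 3: error at byte offset 0. INVALID

Answer: no no no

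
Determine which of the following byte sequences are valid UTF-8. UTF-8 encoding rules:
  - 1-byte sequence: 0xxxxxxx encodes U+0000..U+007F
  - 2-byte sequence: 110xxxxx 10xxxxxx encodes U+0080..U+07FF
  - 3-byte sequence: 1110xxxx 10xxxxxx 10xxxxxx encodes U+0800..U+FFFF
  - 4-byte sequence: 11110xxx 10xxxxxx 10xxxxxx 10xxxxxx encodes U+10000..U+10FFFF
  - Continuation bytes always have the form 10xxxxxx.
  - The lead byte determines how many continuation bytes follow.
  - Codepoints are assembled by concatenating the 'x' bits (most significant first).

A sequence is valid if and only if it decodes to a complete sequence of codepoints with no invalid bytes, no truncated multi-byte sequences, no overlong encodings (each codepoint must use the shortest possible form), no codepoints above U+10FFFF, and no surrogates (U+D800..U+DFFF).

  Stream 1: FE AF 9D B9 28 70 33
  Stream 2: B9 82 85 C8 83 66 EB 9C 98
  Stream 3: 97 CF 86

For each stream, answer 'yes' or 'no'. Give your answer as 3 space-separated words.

Answer: no no no

Derivation:
Stream 1: error at byte offset 0. INVALID
Stream 2: error at byte offset 0. INVALID
Stream 3: error at byte offset 0. INVALID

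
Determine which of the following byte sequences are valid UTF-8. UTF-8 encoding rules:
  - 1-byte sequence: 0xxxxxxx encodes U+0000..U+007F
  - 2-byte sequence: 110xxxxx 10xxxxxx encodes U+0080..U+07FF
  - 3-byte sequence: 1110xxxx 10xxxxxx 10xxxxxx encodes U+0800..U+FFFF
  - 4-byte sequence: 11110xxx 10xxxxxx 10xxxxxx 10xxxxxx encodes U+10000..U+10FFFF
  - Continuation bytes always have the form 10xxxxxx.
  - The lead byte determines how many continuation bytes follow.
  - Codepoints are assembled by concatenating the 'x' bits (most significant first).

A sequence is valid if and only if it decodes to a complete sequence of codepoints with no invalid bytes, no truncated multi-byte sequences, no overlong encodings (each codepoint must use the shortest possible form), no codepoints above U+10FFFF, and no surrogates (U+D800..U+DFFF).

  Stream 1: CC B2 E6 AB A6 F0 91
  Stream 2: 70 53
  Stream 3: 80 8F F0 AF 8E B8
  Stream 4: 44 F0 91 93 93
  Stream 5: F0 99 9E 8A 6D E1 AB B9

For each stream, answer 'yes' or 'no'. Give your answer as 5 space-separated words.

Stream 1: error at byte offset 7. INVALID
Stream 2: decodes cleanly. VALID
Stream 3: error at byte offset 0. INVALID
Stream 4: decodes cleanly. VALID
Stream 5: decodes cleanly. VALID

Answer: no yes no yes yes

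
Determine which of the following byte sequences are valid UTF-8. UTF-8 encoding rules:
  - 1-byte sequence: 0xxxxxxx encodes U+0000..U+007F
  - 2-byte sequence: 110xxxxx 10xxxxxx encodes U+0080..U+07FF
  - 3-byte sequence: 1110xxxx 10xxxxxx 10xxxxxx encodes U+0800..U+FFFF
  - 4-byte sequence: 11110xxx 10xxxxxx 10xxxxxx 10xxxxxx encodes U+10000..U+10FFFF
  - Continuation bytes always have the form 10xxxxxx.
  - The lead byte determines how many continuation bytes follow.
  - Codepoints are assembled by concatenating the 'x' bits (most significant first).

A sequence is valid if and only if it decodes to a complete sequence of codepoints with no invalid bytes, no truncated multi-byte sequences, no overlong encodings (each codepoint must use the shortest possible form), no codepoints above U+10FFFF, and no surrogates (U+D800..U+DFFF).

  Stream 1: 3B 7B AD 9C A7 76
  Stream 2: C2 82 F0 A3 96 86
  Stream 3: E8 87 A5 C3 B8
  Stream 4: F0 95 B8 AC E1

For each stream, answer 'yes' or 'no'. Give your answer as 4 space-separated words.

Stream 1: error at byte offset 2. INVALID
Stream 2: decodes cleanly. VALID
Stream 3: decodes cleanly. VALID
Stream 4: error at byte offset 5. INVALID

Answer: no yes yes no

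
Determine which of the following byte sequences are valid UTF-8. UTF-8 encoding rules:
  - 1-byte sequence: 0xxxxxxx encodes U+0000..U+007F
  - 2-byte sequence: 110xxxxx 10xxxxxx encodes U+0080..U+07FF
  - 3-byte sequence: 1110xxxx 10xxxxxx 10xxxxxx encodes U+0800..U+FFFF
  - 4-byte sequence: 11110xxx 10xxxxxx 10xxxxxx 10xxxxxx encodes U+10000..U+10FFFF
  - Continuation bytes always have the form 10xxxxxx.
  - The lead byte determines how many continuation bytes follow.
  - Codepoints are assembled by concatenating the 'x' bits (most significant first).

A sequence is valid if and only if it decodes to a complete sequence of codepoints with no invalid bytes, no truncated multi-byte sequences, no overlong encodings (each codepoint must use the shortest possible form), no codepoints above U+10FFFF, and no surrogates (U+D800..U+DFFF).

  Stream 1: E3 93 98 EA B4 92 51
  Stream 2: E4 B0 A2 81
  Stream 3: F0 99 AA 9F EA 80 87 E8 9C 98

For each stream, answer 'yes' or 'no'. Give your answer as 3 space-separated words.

Answer: yes no yes

Derivation:
Stream 1: decodes cleanly. VALID
Stream 2: error at byte offset 3. INVALID
Stream 3: decodes cleanly. VALID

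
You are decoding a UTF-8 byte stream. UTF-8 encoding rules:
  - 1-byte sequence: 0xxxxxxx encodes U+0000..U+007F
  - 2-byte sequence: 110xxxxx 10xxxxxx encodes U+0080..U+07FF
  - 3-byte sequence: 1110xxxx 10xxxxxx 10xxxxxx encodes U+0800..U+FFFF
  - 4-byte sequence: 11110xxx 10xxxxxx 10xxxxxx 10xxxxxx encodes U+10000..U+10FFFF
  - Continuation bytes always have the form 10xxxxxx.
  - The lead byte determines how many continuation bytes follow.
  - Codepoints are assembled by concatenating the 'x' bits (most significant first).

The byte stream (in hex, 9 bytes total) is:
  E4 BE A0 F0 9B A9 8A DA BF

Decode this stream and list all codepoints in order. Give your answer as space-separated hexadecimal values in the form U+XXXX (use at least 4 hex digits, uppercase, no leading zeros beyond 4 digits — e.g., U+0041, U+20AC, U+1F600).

Byte[0]=E4: 3-byte lead, need 2 cont bytes. acc=0x4
Byte[1]=BE: continuation. acc=(acc<<6)|0x3E=0x13E
Byte[2]=A0: continuation. acc=(acc<<6)|0x20=0x4FA0
Completed: cp=U+4FA0 (starts at byte 0)
Byte[3]=F0: 4-byte lead, need 3 cont bytes. acc=0x0
Byte[4]=9B: continuation. acc=(acc<<6)|0x1B=0x1B
Byte[5]=A9: continuation. acc=(acc<<6)|0x29=0x6E9
Byte[6]=8A: continuation. acc=(acc<<6)|0x0A=0x1BA4A
Completed: cp=U+1BA4A (starts at byte 3)
Byte[7]=DA: 2-byte lead, need 1 cont bytes. acc=0x1A
Byte[8]=BF: continuation. acc=(acc<<6)|0x3F=0x6BF
Completed: cp=U+06BF (starts at byte 7)

Answer: U+4FA0 U+1BA4A U+06BF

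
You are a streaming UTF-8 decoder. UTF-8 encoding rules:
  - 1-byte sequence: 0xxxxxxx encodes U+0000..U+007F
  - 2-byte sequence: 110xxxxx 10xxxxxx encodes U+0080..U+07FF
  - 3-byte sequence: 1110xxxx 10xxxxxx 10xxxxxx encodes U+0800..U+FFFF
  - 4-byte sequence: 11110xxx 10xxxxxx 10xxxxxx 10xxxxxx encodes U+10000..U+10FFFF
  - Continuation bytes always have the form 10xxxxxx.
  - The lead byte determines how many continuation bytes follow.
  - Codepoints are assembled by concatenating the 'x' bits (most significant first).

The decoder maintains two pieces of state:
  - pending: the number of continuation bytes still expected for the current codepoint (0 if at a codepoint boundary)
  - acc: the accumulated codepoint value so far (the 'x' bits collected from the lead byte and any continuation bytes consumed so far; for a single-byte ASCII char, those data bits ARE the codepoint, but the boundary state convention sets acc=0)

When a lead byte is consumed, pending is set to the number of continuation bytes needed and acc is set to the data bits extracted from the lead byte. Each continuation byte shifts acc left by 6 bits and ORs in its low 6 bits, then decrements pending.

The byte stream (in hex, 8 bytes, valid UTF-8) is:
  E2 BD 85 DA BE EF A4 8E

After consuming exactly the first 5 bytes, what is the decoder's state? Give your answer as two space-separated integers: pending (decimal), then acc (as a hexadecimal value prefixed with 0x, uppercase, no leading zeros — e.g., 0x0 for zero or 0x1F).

Answer: 0 0x6BE

Derivation:
Byte[0]=E2: 3-byte lead. pending=2, acc=0x2
Byte[1]=BD: continuation. acc=(acc<<6)|0x3D=0xBD, pending=1
Byte[2]=85: continuation. acc=(acc<<6)|0x05=0x2F45, pending=0
Byte[3]=DA: 2-byte lead. pending=1, acc=0x1A
Byte[4]=BE: continuation. acc=(acc<<6)|0x3E=0x6BE, pending=0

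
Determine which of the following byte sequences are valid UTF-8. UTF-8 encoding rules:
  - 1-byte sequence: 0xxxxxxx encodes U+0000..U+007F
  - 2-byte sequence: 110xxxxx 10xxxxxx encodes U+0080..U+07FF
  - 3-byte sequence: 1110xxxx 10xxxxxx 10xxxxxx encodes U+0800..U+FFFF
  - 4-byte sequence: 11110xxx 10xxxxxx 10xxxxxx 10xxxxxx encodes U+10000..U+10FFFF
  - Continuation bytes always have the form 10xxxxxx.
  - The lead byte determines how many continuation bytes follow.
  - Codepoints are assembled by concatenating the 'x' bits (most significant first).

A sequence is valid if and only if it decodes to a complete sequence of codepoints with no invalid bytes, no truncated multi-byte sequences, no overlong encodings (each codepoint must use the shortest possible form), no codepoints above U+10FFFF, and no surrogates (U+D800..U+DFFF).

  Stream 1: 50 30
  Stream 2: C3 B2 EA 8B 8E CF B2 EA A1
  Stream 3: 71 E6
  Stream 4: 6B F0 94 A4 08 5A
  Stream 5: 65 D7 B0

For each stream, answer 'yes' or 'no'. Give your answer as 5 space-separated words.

Answer: yes no no no yes

Derivation:
Stream 1: decodes cleanly. VALID
Stream 2: error at byte offset 9. INVALID
Stream 3: error at byte offset 2. INVALID
Stream 4: error at byte offset 4. INVALID
Stream 5: decodes cleanly. VALID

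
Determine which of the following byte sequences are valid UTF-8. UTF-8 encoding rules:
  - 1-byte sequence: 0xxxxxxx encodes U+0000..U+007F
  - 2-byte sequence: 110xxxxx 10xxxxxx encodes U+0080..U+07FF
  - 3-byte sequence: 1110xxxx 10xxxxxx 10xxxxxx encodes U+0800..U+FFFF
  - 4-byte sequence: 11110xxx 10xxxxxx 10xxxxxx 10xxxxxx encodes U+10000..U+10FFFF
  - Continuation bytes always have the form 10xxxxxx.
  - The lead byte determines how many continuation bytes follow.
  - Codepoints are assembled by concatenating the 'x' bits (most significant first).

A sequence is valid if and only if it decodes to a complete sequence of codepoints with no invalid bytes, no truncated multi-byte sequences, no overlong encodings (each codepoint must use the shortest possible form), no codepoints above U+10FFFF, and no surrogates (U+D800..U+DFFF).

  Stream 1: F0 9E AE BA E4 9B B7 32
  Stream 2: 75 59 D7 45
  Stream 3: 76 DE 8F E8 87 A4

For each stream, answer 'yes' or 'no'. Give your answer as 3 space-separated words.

Answer: yes no yes

Derivation:
Stream 1: decodes cleanly. VALID
Stream 2: error at byte offset 3. INVALID
Stream 3: decodes cleanly. VALID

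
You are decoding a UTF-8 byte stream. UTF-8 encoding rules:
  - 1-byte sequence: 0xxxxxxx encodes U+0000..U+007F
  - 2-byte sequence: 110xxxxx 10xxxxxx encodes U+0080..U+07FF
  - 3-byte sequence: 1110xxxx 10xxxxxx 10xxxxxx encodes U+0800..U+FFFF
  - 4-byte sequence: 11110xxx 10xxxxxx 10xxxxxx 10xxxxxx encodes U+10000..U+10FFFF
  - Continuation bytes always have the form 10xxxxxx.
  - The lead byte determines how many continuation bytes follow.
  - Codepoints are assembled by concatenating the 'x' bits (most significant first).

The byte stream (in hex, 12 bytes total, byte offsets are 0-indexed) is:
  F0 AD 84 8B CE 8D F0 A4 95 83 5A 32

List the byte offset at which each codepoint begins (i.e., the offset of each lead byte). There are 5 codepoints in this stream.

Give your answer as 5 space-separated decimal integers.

Byte[0]=F0: 4-byte lead, need 3 cont bytes. acc=0x0
Byte[1]=AD: continuation. acc=(acc<<6)|0x2D=0x2D
Byte[2]=84: continuation. acc=(acc<<6)|0x04=0xB44
Byte[3]=8B: continuation. acc=(acc<<6)|0x0B=0x2D10B
Completed: cp=U+2D10B (starts at byte 0)
Byte[4]=CE: 2-byte lead, need 1 cont bytes. acc=0xE
Byte[5]=8D: continuation. acc=(acc<<6)|0x0D=0x38D
Completed: cp=U+038D (starts at byte 4)
Byte[6]=F0: 4-byte lead, need 3 cont bytes. acc=0x0
Byte[7]=A4: continuation. acc=(acc<<6)|0x24=0x24
Byte[8]=95: continuation. acc=(acc<<6)|0x15=0x915
Byte[9]=83: continuation. acc=(acc<<6)|0x03=0x24543
Completed: cp=U+24543 (starts at byte 6)
Byte[10]=5A: 1-byte ASCII. cp=U+005A
Byte[11]=32: 1-byte ASCII. cp=U+0032

Answer: 0 4 6 10 11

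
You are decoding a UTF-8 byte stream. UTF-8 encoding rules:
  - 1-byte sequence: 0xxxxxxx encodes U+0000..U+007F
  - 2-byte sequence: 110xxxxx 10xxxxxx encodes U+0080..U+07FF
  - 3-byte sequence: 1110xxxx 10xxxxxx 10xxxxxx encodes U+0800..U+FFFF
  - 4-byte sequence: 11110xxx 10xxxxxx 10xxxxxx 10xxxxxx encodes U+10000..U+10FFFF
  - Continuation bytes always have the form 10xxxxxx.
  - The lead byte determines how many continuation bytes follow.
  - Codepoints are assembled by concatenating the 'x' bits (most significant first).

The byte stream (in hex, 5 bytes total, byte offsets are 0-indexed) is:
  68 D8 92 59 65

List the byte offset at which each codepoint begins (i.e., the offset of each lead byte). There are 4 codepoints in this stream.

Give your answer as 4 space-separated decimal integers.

Answer: 0 1 3 4

Derivation:
Byte[0]=68: 1-byte ASCII. cp=U+0068
Byte[1]=D8: 2-byte lead, need 1 cont bytes. acc=0x18
Byte[2]=92: continuation. acc=(acc<<6)|0x12=0x612
Completed: cp=U+0612 (starts at byte 1)
Byte[3]=59: 1-byte ASCII. cp=U+0059
Byte[4]=65: 1-byte ASCII. cp=U+0065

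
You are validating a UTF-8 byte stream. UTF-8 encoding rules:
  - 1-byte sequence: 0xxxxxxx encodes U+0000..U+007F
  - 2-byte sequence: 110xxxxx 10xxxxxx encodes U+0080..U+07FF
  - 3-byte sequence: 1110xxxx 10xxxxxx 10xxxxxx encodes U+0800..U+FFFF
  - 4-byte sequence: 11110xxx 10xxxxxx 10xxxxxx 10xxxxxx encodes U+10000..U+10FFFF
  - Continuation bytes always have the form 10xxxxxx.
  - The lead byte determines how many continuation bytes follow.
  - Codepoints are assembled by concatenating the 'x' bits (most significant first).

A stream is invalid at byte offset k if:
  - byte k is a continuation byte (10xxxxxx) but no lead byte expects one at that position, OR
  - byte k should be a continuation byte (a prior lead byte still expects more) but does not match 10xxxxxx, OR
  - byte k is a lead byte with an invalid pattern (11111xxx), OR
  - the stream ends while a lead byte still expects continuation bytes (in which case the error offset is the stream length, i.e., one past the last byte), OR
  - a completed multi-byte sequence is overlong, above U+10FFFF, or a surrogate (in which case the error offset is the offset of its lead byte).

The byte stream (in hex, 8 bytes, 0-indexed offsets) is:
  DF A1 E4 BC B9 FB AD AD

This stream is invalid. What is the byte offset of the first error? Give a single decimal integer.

Byte[0]=DF: 2-byte lead, need 1 cont bytes. acc=0x1F
Byte[1]=A1: continuation. acc=(acc<<6)|0x21=0x7E1
Completed: cp=U+07E1 (starts at byte 0)
Byte[2]=E4: 3-byte lead, need 2 cont bytes. acc=0x4
Byte[3]=BC: continuation. acc=(acc<<6)|0x3C=0x13C
Byte[4]=B9: continuation. acc=(acc<<6)|0x39=0x4F39
Completed: cp=U+4F39 (starts at byte 2)
Byte[5]=FB: INVALID lead byte (not 0xxx/110x/1110/11110)

Answer: 5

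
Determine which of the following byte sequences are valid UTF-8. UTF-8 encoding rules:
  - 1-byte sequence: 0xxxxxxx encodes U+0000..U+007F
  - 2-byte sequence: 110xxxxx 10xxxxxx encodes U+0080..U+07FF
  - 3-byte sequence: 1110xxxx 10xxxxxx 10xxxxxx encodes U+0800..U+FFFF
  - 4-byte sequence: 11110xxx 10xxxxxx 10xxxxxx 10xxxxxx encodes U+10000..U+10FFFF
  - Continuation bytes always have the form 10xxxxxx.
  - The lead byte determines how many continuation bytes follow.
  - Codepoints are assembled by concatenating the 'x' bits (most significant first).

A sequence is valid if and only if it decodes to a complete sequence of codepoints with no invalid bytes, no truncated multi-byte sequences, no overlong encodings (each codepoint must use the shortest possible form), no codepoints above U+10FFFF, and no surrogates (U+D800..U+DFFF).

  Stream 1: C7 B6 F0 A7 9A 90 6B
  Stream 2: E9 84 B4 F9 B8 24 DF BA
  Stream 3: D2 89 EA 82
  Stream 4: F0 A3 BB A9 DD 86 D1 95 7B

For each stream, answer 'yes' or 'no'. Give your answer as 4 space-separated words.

Stream 1: decodes cleanly. VALID
Stream 2: error at byte offset 3. INVALID
Stream 3: error at byte offset 4. INVALID
Stream 4: decodes cleanly. VALID

Answer: yes no no yes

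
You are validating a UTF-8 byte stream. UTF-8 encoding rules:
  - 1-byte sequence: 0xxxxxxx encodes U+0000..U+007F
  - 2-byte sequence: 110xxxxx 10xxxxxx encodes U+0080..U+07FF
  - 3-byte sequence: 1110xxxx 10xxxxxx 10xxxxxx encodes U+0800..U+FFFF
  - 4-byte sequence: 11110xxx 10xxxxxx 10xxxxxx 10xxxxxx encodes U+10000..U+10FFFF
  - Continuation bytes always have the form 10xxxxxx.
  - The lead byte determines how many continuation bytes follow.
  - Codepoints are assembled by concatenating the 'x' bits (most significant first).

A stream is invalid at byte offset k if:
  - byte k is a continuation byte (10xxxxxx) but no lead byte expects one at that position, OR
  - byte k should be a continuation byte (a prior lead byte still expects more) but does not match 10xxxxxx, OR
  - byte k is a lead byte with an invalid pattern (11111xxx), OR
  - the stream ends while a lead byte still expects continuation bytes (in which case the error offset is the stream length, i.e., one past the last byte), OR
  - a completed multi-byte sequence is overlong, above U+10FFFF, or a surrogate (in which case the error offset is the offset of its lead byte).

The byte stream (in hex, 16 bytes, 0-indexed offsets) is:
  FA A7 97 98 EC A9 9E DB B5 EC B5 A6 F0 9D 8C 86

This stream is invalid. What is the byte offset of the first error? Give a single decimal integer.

Byte[0]=FA: INVALID lead byte (not 0xxx/110x/1110/11110)

Answer: 0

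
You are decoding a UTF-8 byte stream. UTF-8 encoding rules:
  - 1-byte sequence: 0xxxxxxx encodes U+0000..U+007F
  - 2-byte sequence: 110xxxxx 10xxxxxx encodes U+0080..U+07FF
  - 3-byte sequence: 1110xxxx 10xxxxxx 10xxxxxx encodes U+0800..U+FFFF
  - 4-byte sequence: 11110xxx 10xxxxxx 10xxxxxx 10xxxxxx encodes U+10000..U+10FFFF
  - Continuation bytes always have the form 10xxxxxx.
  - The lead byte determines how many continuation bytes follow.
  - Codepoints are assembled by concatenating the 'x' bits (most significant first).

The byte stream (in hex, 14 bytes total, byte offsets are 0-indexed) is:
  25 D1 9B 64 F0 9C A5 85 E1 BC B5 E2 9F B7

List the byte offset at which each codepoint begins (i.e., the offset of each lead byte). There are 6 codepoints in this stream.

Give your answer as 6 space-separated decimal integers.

Byte[0]=25: 1-byte ASCII. cp=U+0025
Byte[1]=D1: 2-byte lead, need 1 cont bytes. acc=0x11
Byte[2]=9B: continuation. acc=(acc<<6)|0x1B=0x45B
Completed: cp=U+045B (starts at byte 1)
Byte[3]=64: 1-byte ASCII. cp=U+0064
Byte[4]=F0: 4-byte lead, need 3 cont bytes. acc=0x0
Byte[5]=9C: continuation. acc=(acc<<6)|0x1C=0x1C
Byte[6]=A5: continuation. acc=(acc<<6)|0x25=0x725
Byte[7]=85: continuation. acc=(acc<<6)|0x05=0x1C945
Completed: cp=U+1C945 (starts at byte 4)
Byte[8]=E1: 3-byte lead, need 2 cont bytes. acc=0x1
Byte[9]=BC: continuation. acc=(acc<<6)|0x3C=0x7C
Byte[10]=B5: continuation. acc=(acc<<6)|0x35=0x1F35
Completed: cp=U+1F35 (starts at byte 8)
Byte[11]=E2: 3-byte lead, need 2 cont bytes. acc=0x2
Byte[12]=9F: continuation. acc=(acc<<6)|0x1F=0x9F
Byte[13]=B7: continuation. acc=(acc<<6)|0x37=0x27F7
Completed: cp=U+27F7 (starts at byte 11)

Answer: 0 1 3 4 8 11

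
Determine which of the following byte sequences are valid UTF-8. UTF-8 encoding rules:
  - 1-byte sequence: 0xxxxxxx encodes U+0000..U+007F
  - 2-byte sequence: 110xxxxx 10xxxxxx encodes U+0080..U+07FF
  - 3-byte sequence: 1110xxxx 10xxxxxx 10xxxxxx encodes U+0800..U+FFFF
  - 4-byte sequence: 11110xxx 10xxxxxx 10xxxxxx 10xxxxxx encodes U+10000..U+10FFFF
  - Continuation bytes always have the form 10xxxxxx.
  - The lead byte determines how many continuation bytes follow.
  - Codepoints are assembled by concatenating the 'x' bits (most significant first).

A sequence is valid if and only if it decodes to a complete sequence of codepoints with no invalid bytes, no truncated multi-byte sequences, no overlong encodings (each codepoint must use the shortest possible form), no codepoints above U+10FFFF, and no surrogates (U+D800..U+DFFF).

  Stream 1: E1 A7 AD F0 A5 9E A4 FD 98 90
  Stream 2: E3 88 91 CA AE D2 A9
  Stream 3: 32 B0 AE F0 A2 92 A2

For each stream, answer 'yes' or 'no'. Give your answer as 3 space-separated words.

Answer: no yes no

Derivation:
Stream 1: error at byte offset 7. INVALID
Stream 2: decodes cleanly. VALID
Stream 3: error at byte offset 1. INVALID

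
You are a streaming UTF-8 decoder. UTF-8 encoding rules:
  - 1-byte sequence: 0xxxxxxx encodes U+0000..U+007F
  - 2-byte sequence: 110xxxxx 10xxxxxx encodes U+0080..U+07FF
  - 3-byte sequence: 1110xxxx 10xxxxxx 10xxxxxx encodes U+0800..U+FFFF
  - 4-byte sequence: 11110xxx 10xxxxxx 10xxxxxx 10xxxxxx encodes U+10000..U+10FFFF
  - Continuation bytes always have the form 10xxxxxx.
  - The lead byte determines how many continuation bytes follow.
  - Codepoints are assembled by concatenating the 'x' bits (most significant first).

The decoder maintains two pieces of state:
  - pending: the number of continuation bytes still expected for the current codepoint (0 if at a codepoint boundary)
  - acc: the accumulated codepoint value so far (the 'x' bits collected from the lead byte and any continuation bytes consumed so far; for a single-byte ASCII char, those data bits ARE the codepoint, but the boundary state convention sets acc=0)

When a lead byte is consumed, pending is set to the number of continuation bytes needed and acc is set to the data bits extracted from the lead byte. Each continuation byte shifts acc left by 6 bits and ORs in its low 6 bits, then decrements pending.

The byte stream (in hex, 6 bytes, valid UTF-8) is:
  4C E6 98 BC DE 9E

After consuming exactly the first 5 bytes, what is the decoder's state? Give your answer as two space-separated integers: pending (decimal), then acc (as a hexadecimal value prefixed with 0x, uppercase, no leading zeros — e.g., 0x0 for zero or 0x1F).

Answer: 1 0x1E

Derivation:
Byte[0]=4C: 1-byte. pending=0, acc=0x0
Byte[1]=E6: 3-byte lead. pending=2, acc=0x6
Byte[2]=98: continuation. acc=(acc<<6)|0x18=0x198, pending=1
Byte[3]=BC: continuation. acc=(acc<<6)|0x3C=0x663C, pending=0
Byte[4]=DE: 2-byte lead. pending=1, acc=0x1E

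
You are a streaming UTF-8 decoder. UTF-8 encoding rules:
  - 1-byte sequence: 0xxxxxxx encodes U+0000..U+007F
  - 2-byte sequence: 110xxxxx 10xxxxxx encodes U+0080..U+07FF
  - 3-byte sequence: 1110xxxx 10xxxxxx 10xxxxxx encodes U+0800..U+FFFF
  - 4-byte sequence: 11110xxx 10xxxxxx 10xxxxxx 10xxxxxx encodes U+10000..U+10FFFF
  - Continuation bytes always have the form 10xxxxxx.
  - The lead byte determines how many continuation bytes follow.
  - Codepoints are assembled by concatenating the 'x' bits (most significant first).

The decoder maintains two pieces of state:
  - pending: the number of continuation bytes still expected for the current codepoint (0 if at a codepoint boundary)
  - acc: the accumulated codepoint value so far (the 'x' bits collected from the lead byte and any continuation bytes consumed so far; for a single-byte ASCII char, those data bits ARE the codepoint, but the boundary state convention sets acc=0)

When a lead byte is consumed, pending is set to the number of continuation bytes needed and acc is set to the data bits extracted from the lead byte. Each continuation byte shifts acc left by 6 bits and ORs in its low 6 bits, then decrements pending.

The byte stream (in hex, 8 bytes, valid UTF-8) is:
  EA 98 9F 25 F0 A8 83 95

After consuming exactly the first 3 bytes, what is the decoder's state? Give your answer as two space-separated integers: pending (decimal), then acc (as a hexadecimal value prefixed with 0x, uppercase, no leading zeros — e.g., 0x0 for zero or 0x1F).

Byte[0]=EA: 3-byte lead. pending=2, acc=0xA
Byte[1]=98: continuation. acc=(acc<<6)|0x18=0x298, pending=1
Byte[2]=9F: continuation. acc=(acc<<6)|0x1F=0xA61F, pending=0

Answer: 0 0xA61F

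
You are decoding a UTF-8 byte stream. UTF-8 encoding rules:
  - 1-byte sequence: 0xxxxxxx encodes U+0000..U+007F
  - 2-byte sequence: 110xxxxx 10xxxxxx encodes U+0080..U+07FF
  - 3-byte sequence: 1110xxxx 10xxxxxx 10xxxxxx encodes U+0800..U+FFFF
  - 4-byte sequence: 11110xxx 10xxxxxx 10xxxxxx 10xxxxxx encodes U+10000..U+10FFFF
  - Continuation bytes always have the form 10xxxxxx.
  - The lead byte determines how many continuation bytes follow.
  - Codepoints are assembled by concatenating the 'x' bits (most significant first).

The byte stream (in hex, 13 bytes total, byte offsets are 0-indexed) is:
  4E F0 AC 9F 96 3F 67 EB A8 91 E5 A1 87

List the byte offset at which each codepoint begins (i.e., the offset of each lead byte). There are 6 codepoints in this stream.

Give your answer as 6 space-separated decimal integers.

Answer: 0 1 5 6 7 10

Derivation:
Byte[0]=4E: 1-byte ASCII. cp=U+004E
Byte[1]=F0: 4-byte lead, need 3 cont bytes. acc=0x0
Byte[2]=AC: continuation. acc=(acc<<6)|0x2C=0x2C
Byte[3]=9F: continuation. acc=(acc<<6)|0x1F=0xB1F
Byte[4]=96: continuation. acc=(acc<<6)|0x16=0x2C7D6
Completed: cp=U+2C7D6 (starts at byte 1)
Byte[5]=3F: 1-byte ASCII. cp=U+003F
Byte[6]=67: 1-byte ASCII. cp=U+0067
Byte[7]=EB: 3-byte lead, need 2 cont bytes. acc=0xB
Byte[8]=A8: continuation. acc=(acc<<6)|0x28=0x2E8
Byte[9]=91: continuation. acc=(acc<<6)|0x11=0xBA11
Completed: cp=U+BA11 (starts at byte 7)
Byte[10]=E5: 3-byte lead, need 2 cont bytes. acc=0x5
Byte[11]=A1: continuation. acc=(acc<<6)|0x21=0x161
Byte[12]=87: continuation. acc=(acc<<6)|0x07=0x5847
Completed: cp=U+5847 (starts at byte 10)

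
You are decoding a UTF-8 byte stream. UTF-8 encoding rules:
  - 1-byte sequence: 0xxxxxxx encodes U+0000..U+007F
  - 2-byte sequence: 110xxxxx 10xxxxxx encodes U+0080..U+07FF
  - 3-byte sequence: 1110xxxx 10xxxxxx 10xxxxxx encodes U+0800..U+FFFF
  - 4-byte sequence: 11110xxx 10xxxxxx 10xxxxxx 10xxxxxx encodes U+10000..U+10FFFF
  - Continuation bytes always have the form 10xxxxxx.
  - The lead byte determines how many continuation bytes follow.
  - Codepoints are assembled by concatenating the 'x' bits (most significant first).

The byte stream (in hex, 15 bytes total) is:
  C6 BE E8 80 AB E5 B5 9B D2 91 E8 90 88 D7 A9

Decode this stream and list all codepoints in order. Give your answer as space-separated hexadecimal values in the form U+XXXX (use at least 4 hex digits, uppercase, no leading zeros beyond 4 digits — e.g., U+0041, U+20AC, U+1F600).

Byte[0]=C6: 2-byte lead, need 1 cont bytes. acc=0x6
Byte[1]=BE: continuation. acc=(acc<<6)|0x3E=0x1BE
Completed: cp=U+01BE (starts at byte 0)
Byte[2]=E8: 3-byte lead, need 2 cont bytes. acc=0x8
Byte[3]=80: continuation. acc=(acc<<6)|0x00=0x200
Byte[4]=AB: continuation. acc=(acc<<6)|0x2B=0x802B
Completed: cp=U+802B (starts at byte 2)
Byte[5]=E5: 3-byte lead, need 2 cont bytes. acc=0x5
Byte[6]=B5: continuation. acc=(acc<<6)|0x35=0x175
Byte[7]=9B: continuation. acc=(acc<<6)|0x1B=0x5D5B
Completed: cp=U+5D5B (starts at byte 5)
Byte[8]=D2: 2-byte lead, need 1 cont bytes. acc=0x12
Byte[9]=91: continuation. acc=(acc<<6)|0x11=0x491
Completed: cp=U+0491 (starts at byte 8)
Byte[10]=E8: 3-byte lead, need 2 cont bytes. acc=0x8
Byte[11]=90: continuation. acc=(acc<<6)|0x10=0x210
Byte[12]=88: continuation. acc=(acc<<6)|0x08=0x8408
Completed: cp=U+8408 (starts at byte 10)
Byte[13]=D7: 2-byte lead, need 1 cont bytes. acc=0x17
Byte[14]=A9: continuation. acc=(acc<<6)|0x29=0x5E9
Completed: cp=U+05E9 (starts at byte 13)

Answer: U+01BE U+802B U+5D5B U+0491 U+8408 U+05E9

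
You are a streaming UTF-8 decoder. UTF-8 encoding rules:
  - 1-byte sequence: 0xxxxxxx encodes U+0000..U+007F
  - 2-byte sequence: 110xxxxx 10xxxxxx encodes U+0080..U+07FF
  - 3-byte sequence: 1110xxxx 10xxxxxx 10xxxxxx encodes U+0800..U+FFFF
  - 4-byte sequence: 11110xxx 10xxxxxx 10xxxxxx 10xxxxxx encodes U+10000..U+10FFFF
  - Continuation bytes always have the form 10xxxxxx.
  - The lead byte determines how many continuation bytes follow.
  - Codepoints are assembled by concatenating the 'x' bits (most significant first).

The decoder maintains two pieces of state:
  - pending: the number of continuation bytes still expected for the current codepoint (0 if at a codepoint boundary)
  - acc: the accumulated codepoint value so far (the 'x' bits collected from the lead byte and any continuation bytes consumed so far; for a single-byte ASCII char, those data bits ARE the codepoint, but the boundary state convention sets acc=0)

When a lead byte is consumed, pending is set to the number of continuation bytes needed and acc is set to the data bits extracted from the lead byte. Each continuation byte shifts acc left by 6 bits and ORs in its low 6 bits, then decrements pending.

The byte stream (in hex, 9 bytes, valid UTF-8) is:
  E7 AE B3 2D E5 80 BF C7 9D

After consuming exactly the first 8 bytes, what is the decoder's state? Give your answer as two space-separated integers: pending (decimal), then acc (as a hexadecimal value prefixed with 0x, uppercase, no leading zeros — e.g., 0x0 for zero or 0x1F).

Answer: 1 0x7

Derivation:
Byte[0]=E7: 3-byte lead. pending=2, acc=0x7
Byte[1]=AE: continuation. acc=(acc<<6)|0x2E=0x1EE, pending=1
Byte[2]=B3: continuation. acc=(acc<<6)|0x33=0x7BB3, pending=0
Byte[3]=2D: 1-byte. pending=0, acc=0x0
Byte[4]=E5: 3-byte lead. pending=2, acc=0x5
Byte[5]=80: continuation. acc=(acc<<6)|0x00=0x140, pending=1
Byte[6]=BF: continuation. acc=(acc<<6)|0x3F=0x503F, pending=0
Byte[7]=C7: 2-byte lead. pending=1, acc=0x7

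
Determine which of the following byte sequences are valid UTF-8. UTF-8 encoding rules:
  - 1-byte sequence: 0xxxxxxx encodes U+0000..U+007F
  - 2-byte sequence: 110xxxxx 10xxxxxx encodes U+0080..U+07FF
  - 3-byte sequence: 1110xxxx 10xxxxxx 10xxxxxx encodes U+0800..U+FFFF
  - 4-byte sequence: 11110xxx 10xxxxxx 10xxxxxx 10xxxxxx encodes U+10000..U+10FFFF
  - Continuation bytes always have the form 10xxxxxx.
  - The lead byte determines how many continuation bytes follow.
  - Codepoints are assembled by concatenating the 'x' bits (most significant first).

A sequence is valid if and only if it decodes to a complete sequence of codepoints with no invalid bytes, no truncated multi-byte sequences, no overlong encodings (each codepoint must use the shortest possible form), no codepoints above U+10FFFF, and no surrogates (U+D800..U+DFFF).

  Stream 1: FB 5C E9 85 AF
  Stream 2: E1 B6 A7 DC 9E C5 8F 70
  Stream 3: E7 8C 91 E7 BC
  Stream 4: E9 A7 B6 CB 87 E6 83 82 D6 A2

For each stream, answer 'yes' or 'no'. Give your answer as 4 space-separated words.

Stream 1: error at byte offset 0. INVALID
Stream 2: decodes cleanly. VALID
Stream 3: error at byte offset 5. INVALID
Stream 4: decodes cleanly. VALID

Answer: no yes no yes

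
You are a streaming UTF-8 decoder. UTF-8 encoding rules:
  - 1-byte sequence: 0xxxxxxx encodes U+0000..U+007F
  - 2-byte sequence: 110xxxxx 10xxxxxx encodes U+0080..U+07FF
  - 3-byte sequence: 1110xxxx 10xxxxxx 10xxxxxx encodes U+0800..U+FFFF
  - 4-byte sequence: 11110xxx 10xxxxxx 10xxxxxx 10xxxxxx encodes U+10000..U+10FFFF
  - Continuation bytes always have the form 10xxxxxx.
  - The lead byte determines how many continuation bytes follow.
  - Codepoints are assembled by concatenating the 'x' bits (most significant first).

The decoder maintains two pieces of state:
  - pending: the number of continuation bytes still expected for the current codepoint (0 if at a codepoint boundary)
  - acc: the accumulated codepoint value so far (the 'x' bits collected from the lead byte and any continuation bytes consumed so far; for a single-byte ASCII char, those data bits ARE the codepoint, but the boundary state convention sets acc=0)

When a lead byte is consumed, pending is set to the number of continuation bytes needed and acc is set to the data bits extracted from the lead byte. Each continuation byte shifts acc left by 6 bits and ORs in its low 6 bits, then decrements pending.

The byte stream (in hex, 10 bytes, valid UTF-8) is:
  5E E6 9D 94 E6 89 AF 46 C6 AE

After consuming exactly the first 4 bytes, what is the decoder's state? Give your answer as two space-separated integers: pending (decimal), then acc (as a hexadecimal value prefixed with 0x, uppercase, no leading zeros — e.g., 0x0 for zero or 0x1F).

Answer: 0 0x6754

Derivation:
Byte[0]=5E: 1-byte. pending=0, acc=0x0
Byte[1]=E6: 3-byte lead. pending=2, acc=0x6
Byte[2]=9D: continuation. acc=(acc<<6)|0x1D=0x19D, pending=1
Byte[3]=94: continuation. acc=(acc<<6)|0x14=0x6754, pending=0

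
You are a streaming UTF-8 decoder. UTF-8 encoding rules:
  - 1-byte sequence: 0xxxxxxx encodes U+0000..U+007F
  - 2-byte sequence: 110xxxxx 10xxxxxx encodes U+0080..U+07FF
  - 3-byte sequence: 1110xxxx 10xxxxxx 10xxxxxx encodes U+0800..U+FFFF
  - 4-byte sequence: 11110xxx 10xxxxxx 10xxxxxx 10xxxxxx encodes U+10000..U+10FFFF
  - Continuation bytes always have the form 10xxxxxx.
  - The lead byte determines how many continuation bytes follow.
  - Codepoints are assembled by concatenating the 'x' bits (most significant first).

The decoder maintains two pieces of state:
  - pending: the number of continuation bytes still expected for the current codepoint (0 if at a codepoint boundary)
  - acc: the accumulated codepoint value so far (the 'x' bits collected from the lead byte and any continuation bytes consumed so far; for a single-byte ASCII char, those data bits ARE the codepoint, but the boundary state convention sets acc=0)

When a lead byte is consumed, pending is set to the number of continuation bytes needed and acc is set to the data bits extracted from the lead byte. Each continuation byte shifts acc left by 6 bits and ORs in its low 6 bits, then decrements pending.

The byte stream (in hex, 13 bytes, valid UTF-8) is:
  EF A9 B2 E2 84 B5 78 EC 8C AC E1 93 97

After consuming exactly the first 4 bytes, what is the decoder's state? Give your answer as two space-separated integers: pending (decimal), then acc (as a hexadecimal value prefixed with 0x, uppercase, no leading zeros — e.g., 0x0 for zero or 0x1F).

Byte[0]=EF: 3-byte lead. pending=2, acc=0xF
Byte[1]=A9: continuation. acc=(acc<<6)|0x29=0x3E9, pending=1
Byte[2]=B2: continuation. acc=(acc<<6)|0x32=0xFA72, pending=0
Byte[3]=E2: 3-byte lead. pending=2, acc=0x2

Answer: 2 0x2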